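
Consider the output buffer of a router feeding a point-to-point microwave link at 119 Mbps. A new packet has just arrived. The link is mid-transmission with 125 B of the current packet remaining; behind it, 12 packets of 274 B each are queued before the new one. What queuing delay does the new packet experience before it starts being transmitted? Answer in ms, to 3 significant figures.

Each queued packet: L/R = 2192/119000000 = 0.0184202 ms.
12 queued → 0.221042 ms.
Plus remaining 1000 bits of current packet: 0.00840336 ms.
Queuing delay = 0.229 ms.

0.229 ms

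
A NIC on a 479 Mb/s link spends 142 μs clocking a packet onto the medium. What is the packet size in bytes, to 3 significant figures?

8500 bytes

L = R × t_tx = 479000000 b/s × 0.000142 s = 68018 bits.
In bytes: 68018 / 8 = 8500 bytes.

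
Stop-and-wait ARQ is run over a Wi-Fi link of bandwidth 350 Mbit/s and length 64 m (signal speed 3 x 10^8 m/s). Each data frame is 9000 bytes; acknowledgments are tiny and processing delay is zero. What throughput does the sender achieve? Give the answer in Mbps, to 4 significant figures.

t_tx = L/R = 72000/350000000 = 0.000205714 s.
t_prop = 64/300000000 = 2.13333e-07 s; RTT = 4.26667e-07 s.
Cycle = t_tx + RTT = 0.000206141 s.
Throughput = L / cycle = 72000 / 0.000206141 = 349.3 Mbps.

349.3 Mbps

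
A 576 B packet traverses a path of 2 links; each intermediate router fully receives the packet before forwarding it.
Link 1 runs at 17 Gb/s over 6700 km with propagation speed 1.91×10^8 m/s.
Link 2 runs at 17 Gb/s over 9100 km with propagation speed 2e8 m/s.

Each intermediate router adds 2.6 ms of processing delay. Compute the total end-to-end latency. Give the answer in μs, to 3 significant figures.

83200 μs

L = 576 × 8 = 4608 bits.
Transmission delay per hop = L/R = 4608/17000000000 = 0.271059 μs; 2 hops → 0.542118 μs.
Propagation delays (d/s per hop): 35078.5, 45500 μs; sum = 80578.5 μs.
Processing at 1 router(s): 1 × 2.6 ms = 2600 μs.
End-to-end = 83200 μs.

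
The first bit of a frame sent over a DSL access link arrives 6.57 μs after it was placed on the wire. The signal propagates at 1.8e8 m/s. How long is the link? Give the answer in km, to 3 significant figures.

d = s × t_prop = 180000000 × 6.57e-06 = 1.18 km.

1.18 km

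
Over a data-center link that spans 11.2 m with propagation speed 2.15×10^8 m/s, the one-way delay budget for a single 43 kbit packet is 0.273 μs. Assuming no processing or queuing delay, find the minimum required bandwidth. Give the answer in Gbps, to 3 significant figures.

Propagation delay = 11.2 / 215000000 = 0.052093 μs.
Transmission budget = 0.273 − 0.052093 = 0.220907 μs.
R ≥ L / t_tx = 43000 bits / 2.20907e-07 s = 195 Gbps.

195 Gbps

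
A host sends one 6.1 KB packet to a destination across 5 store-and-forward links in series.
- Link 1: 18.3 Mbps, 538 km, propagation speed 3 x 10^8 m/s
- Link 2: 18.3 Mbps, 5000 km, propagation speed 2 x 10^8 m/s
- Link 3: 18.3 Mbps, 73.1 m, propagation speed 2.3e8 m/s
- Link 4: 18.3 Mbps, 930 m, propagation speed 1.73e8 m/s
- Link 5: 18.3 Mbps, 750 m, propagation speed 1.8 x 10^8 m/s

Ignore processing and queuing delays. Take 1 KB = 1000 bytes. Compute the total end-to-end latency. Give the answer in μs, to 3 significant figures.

L = 48800 bits.
Transmission delay per hop = L/R = 48800/18300000 = 2666.67 μs; 5 hops → 13333.3 μs.
Propagation delays (d/s per hop): 1793.33, 25000, 0.317826, 5.37572, 4.16667 μs; sum = 26803.2 μs.
End-to-end = 40100 μs.

40100 μs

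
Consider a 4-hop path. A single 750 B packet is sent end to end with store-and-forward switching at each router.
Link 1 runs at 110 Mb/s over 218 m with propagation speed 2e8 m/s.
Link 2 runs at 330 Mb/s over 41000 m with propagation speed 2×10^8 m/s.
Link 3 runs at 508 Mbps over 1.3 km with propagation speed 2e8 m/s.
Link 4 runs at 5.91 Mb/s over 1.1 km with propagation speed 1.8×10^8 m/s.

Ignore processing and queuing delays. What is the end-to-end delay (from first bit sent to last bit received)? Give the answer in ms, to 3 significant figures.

1.32 ms

L = 750 × 8 = 6000 bits.
Transmission delays (L/R per hop): 0.0545455, 0.0181818, 0.011811, 1.01523 ms; sum = 1.09977 ms.
Propagation delays (d/s per hop): 0.00109, 0.205, 0.0065, 0.00611111 ms; sum = 0.218701 ms.
End-to-end = 1.32 ms.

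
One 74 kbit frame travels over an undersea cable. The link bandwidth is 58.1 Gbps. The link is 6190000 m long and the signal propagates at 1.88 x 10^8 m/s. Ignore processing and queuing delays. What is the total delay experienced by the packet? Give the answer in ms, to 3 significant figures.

32.9 ms

L = 74000 bits.
Transmission delay = L/R = 74000 / 58100000000 = 0.00127367 ms.
Propagation delay = d/s = 6190000 m / 188000000 m/s = 32.9255 ms.
Total = 32.9 ms.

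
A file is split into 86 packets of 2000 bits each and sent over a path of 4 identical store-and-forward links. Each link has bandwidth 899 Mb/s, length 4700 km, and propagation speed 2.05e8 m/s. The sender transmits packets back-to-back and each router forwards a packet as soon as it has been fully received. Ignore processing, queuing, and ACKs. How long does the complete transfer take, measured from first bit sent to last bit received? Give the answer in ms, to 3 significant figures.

91.9 ms

Per-hop transmission t_tx = L/R = 2000/899000000 = 0.00222469 ms.
Per-hop propagation t_prop = 4700000/2.05e+08 = 22.9268 ms.
Pipeline fill: first packet needs 4·t_tx to clear all hops; remaining 85 packets each add one t_tx.
Total = (4+86-1)·t_tx + 4·t_prop = 89·0.00222469 + 4·22.9268 = 91.9 ms.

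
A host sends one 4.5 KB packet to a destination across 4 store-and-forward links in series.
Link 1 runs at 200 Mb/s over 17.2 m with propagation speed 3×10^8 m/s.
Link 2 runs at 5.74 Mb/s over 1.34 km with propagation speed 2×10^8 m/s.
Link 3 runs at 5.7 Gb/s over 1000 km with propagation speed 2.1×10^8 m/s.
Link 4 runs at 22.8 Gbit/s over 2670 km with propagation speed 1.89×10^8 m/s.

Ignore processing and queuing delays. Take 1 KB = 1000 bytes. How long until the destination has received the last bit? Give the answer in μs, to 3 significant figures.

L = 36000 bits.
Transmission delays (L/R per hop): 180, 6271.78, 6.31579, 1.57895 μs; sum = 6459.67 μs.
Propagation delays (d/s per hop): 0.0573333, 6.7, 4761.9, 14127 μs; sum = 18895.6 μs.
End-to-end = 25400 μs.

25400 μs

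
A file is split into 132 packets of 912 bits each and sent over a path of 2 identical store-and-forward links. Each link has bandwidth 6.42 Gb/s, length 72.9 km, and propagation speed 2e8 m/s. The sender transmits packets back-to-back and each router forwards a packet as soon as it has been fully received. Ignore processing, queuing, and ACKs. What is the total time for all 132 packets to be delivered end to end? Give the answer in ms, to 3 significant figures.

Per-hop transmission t_tx = L/R = 912/6420000000 = 0.000142056 ms.
Per-hop propagation t_prop = 72900/200000000 = 0.3645 ms.
Pipeline fill: first packet needs 2·t_tx to clear all hops; remaining 131 packets each add one t_tx.
Total = (2+132-1)·t_tx + 2·t_prop = 133·0.000142056 + 2·0.3645 = 0.748 ms.

0.748 ms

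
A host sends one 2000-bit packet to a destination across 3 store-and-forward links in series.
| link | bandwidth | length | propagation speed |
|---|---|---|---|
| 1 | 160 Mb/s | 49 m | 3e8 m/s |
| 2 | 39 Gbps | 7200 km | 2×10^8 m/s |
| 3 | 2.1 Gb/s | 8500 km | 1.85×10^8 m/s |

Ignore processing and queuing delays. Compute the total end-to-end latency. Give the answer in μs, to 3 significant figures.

82000 μs

Transmission delays (L/R per hop): 12.5, 0.0512821, 0.952381 μs; sum = 13.5037 μs.
Propagation delays (d/s per hop): 0.163333, 36000, 45945.9 μs; sum = 81946.1 μs.
End-to-end = 82000 μs.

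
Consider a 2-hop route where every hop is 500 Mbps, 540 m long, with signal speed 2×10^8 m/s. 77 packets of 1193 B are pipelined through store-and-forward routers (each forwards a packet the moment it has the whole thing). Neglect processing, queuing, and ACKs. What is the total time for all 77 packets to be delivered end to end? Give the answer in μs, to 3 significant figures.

1490 μs

Per-hop transmission t_tx = L/R = 9544/500000000 = 19.088 μs.
Per-hop propagation t_prop = 540/200000000 = 2.7 μs.
Pipeline fill: first packet needs 2·t_tx to clear all hops; remaining 76 packets each add one t_tx.
Total = (2+77-1)·t_tx + 2·t_prop = 78·19.088 + 2·2.7 = 1490 μs.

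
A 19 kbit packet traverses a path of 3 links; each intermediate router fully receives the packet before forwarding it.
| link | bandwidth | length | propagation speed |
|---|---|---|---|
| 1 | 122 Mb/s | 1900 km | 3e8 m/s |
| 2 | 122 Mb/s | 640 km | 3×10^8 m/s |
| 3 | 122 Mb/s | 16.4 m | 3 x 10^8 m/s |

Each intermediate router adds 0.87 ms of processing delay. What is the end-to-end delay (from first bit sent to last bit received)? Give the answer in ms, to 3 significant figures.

L = 19000 bits.
Transmission delay per hop = L/R = 19000/122000000 = 0.155738 ms; 3 hops → 0.467213 ms.
Propagation delays (d/s per hop): 6.33333, 2.13333, 5.46667e-05 ms; sum = 8.46672 ms.
Processing at 2 router(s): 2 × 0.87 ms = 1.74 ms.
End-to-end = 10.7 ms.

10.7 ms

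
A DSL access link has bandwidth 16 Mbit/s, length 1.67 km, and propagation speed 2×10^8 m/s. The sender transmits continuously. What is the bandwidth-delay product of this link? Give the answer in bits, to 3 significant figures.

134 bits

Propagation delay = 1670 / 200000000 = 8.35e-06 s.
BDP = R × t_prop = 16000000 × 8.35e-06 = 133.6 bits.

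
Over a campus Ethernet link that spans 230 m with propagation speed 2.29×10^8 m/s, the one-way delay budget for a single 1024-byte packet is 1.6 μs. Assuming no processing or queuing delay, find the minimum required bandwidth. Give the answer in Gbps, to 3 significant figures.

13.8 Gbps

L = 8192 bits.
Propagation delay = 230 / 229000000 = 1.00437 μs.
Transmission budget = 1.6 − 1.00437 = 0.595633 μs.
R ≥ L / t_tx = 8192 bits / 5.95633e-07 s = 13.8 Gbps.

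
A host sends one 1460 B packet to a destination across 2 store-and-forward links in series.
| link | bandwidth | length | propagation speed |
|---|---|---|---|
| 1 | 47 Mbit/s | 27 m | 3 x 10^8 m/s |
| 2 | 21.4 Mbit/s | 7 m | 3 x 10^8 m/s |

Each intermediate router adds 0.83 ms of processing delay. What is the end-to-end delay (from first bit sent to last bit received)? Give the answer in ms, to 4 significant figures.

L = 1460 × 8 = 11680 bits.
Transmission delays (L/R per hop): 0.248511, 0.545794 ms; sum = 0.794305 ms.
Propagation delays (d/s per hop): 9e-05, 2.33333e-05 ms; sum = 0.000113333 ms.
Processing at 1 router(s): 1 × 0.83 ms = 0.83 ms.
End-to-end = 1.624 ms.

1.624 ms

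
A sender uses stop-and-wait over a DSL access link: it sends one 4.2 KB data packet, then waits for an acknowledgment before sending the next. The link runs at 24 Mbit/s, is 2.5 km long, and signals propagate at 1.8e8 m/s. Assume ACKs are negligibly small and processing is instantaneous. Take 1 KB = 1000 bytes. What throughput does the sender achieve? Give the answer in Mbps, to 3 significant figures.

t_tx = L/R = 33600/24000000 = 0.0014 s.
t_prop = 2500/180000000 = 1.38889e-05 s; RTT = 2.77778e-05 s.
Cycle = t_tx + RTT = 0.00142778 s.
Throughput = L / cycle = 33600 / 0.00142778 = 23.5 Mbps.

23.5 Mbps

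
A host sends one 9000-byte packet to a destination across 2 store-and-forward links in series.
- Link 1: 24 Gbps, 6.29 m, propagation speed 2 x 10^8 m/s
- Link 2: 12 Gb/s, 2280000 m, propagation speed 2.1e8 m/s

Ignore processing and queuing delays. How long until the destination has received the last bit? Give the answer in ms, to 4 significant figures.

L = 9000 × 8 = 72000 bits.
Transmission delays (L/R per hop): 0.003, 0.006 ms; sum = 0.009 ms.
Propagation delays (d/s per hop): 3.145e-05, 10.8571 ms; sum = 10.8572 ms.
End-to-end = 10.87 ms.

10.87 ms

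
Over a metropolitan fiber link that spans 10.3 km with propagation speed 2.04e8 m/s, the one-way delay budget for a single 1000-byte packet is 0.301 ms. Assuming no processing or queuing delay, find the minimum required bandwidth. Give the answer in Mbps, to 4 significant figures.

L = 8000 bits.
Propagation delay = 10300 / 204000000 = 0.0504902 ms.
Transmission budget = 0.301 − 0.0504902 = 0.25051 ms.
R ≥ L / t_tx = 8000 bits / 0.00025051 s = 31.93 Mbps.

31.93 Mbps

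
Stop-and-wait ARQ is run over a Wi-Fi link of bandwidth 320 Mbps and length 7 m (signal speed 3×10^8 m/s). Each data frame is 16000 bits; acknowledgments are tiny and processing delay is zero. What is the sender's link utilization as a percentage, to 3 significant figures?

99.9 %

t_tx = L/R = 16000/320000000 = 5e-05 s.
t_prop = 7/300000000 = 2.33333e-08 s; RTT = 4.66667e-08 s.
Cycle = t_tx + RTT = 5.00467e-05 s.
Utilization = t_tx / cycle = 5e-05/5.00467e-05 = 99.9 %.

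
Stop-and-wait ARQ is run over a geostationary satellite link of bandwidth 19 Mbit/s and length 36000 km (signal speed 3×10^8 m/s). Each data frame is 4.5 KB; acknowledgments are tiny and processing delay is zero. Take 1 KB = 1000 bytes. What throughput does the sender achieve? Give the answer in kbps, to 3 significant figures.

t_tx = L/R = 36000/19000000 = 0.00189474 s.
t_prop = 36000000/300000000 = 0.12 s; RTT = 0.24 s.
Cycle = t_tx + RTT = 0.241895 s.
Throughput = L / cycle = 36000 / 0.241895 = 149 kbps.

149 kbps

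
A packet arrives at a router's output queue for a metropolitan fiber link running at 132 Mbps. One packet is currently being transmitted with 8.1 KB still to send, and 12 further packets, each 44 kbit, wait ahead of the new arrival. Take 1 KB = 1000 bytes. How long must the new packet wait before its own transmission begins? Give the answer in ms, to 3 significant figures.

Each queued packet: L/R = 44000/132000000 = 0.333333 ms.
12 queued → 4 ms.
Plus remaining 64800 bits of current packet: 0.490909 ms.
Queuing delay = 4.49 ms.

4.49 ms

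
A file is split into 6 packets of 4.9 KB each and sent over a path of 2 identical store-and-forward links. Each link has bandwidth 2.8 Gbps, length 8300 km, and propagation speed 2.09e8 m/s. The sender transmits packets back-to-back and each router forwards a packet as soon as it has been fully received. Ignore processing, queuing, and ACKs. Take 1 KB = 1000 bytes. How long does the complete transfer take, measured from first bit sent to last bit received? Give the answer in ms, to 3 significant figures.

Per-hop transmission t_tx = L/R = 39200/2800000000 = 0.014 ms.
Per-hop propagation t_prop = 8300000/209000000 = 39.7129 ms.
Pipeline fill: first packet needs 2·t_tx to clear all hops; remaining 5 packets each add one t_tx.
Total = (2+6-1)·t_tx + 2·t_prop = 7·0.014 + 2·39.7129 = 79.5 ms.

79.5 ms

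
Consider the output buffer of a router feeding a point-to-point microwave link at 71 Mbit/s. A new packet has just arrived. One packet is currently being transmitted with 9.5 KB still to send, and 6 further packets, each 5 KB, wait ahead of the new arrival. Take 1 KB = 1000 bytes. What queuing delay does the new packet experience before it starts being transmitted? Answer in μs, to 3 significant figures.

Each queued packet: L/R = 40000/71000000 = 563.38 μs.
6 queued → 3380.28 μs.
Plus remaining 76000 bits of current packet: 1070.42 μs.
Queuing delay = 4450 μs.

4450 μs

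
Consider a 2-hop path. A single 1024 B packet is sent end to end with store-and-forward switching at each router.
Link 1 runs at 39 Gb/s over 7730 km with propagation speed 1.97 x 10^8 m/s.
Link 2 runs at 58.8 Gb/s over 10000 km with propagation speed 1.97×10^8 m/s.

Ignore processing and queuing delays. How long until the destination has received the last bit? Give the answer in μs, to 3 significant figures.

90000 μs

L = 1024 × 8 = 8192 bits.
Transmission delays (L/R per hop): 0.210051, 0.13932 μs; sum = 0.349371 μs.
Propagation delays (d/s per hop): 39238.6, 50761.4 μs; sum = 90000 μs.
End-to-end = 90000 μs.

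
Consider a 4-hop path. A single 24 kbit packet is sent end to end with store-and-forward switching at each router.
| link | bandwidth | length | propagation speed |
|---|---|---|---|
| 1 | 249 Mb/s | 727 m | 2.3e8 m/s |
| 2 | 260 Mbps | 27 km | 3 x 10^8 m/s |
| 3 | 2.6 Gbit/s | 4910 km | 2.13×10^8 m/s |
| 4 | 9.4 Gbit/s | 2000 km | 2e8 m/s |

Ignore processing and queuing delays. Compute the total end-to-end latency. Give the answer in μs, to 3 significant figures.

33300 μs

L = 24000 bits.
Transmission delays (L/R per hop): 96.3855, 92.3077, 9.23077, 2.55319 μs; sum = 200.477 μs.
Propagation delays (d/s per hop): 3.16087, 90, 23051.6, 10000 μs; sum = 33144.8 μs.
End-to-end = 33300 μs.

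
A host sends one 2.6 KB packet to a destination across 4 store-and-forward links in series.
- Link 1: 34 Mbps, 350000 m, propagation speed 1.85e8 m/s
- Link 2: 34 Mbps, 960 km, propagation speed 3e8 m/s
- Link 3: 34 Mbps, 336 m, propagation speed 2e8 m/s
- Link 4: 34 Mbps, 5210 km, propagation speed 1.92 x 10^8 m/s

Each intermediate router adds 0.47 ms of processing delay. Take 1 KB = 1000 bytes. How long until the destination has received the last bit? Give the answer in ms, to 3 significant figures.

L = 20800 bits.
Transmission delay per hop = L/R = 20800/34000000 = 0.611765 ms; 4 hops → 2.44706 ms.
Propagation delays (d/s per hop): 1.89189, 3.2, 0.00168, 27.1354 ms; sum = 32.229 ms.
Processing at 3 router(s): 3 × 0.47 ms = 1.41 ms.
End-to-end = 36.1 ms.

36.1 ms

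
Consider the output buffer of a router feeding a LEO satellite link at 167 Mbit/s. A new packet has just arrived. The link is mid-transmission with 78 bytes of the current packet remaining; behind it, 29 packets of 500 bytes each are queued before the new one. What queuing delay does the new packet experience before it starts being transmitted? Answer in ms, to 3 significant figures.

Each queued packet: L/R = 4000/167000000 = 0.0239521 ms.
29 queued → 0.694611 ms.
Plus remaining 624 bits of current packet: 0.00373653 ms.
Queuing delay = 0.698 ms.

0.698 ms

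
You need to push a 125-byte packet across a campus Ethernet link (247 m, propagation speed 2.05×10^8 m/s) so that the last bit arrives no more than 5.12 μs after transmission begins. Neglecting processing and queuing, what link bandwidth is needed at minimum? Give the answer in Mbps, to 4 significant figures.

L = 1000 bits.
Propagation delay = 247 / 2.05e+08 = 1.20488 μs.
Transmission budget = 5.12 − 1.20488 = 3.91512 μs.
R ≥ L / t_tx = 1000 bits / 3.91512e-06 s = 255.4 Mbps.

255.4 Mbps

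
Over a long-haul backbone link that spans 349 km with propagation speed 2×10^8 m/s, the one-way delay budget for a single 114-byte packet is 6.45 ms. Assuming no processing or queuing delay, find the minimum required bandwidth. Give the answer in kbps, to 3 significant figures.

194 kbps

L = 912 bits.
Propagation delay = 349000 / 200000000 = 1.745 ms.
Transmission budget = 6.45 − 1.745 = 4.705 ms.
R ≥ L / t_tx = 912 bits / 0.004705 s = 194 kbps.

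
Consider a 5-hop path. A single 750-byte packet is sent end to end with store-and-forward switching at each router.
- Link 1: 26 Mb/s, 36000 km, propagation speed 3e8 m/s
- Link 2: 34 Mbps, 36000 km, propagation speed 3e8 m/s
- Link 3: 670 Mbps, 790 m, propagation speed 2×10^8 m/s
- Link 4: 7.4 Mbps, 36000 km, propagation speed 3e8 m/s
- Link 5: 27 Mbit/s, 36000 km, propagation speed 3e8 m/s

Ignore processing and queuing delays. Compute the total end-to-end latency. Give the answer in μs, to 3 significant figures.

L = 750 × 8 = 6000 bits.
Transmission delays (L/R per hop): 230.769, 176.471, 8.95522, 810.811, 222.222 μs; sum = 1449.23 μs.
Propagation delays (d/s per hop): 120000, 120000, 3.95, 120000, 120000 μs; sum = 480004 μs.
End-to-end = 481000 μs.

481000 μs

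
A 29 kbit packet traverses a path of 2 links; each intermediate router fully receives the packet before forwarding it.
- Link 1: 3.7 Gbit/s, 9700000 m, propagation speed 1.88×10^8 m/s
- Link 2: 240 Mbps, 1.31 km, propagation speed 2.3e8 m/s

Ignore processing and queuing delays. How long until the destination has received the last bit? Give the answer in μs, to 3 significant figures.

51700 μs

L = 29000 bits.
Transmission delays (L/R per hop): 7.83784, 120.833 μs; sum = 128.671 μs.
Propagation delays (d/s per hop): 51595.7, 5.69565 μs; sum = 51601.4 μs.
End-to-end = 51700 μs.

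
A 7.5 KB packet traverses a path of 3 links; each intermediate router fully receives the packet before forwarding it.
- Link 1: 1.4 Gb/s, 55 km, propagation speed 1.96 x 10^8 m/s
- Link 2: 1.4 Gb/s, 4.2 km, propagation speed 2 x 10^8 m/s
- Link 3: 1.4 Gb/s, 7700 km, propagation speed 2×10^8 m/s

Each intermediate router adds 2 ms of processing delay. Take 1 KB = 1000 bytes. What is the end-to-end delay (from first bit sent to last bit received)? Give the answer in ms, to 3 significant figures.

L = 60000 bits.
Transmission delay per hop = L/R = 60000/1400000000 = 0.0428571 ms; 3 hops → 0.128571 ms.
Propagation delays (d/s per hop): 0.280612, 0.021, 38.5 ms; sum = 38.8016 ms.
Processing at 2 router(s): 2 × 2 ms = 4 ms.
End-to-end = 42.9 ms.

42.9 ms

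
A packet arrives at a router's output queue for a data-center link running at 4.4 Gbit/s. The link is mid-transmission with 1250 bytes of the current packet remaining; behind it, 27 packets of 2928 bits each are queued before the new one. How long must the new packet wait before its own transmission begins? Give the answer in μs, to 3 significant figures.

Each queued packet: L/R = 2928/4400000000 = 0.665455 μs.
27 queued → 17.9673 μs.
Plus remaining 10000 bits of current packet: 2.27273 μs.
Queuing delay = 20.2 μs.

20.2 μs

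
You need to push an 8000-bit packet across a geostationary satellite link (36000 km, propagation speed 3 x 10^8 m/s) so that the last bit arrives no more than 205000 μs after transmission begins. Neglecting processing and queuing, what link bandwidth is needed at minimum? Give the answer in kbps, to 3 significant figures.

94.1 kbps

Propagation delay = 36000000 / 300000000 = 120000 μs.
Transmission budget = 205000 − 120000 = 85000 μs.
R ≥ L / t_tx = 8000 bits / 0.085 s = 94.1 kbps.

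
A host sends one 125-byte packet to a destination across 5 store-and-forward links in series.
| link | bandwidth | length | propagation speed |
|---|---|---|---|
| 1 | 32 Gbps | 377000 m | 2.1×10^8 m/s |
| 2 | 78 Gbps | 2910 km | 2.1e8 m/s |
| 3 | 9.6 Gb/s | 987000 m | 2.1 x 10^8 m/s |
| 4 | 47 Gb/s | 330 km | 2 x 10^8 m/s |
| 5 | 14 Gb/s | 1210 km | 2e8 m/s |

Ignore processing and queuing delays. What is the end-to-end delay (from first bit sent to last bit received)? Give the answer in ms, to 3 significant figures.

L = 125 × 8 = 1000 bits.
Transmission delays (L/R per hop): 3.125e-05, 1.28205e-05, 0.000104167, 2.12766e-05, 7.14286e-05 ms; sum = 0.000240942 ms.
Propagation delays (d/s per hop): 1.79524, 13.8571, 4.7, 1.65, 6.05 ms; sum = 28.0524 ms.
End-to-end = 28.1 ms.

28.1 ms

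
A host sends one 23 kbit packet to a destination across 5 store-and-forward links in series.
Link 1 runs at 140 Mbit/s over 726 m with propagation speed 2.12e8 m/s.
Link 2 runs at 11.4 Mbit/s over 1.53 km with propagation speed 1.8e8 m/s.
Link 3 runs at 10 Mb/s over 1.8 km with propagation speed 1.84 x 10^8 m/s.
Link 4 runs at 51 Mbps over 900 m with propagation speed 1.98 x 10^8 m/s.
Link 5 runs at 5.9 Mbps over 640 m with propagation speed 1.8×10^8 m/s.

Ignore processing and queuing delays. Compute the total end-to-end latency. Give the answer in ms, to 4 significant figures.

L = 23000 bits.
Transmission delays (L/R per hop): 0.164286, 2.01754, 2.3, 0.45098, 3.89831 ms; sum = 8.83112 ms.
Propagation delays (d/s per hop): 0.00342453, 0.0085, 0.00978261, 0.00454545, 0.00355556 ms; sum = 0.0298081 ms.
End-to-end = 8.861 ms.

8.861 ms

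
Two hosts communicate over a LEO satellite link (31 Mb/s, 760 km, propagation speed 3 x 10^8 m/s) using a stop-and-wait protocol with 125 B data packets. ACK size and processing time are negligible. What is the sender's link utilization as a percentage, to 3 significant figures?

0.633 %

t_tx = L/R = 1000/31000000 = 3.22581e-05 s.
t_prop = 760000/300000000 = 0.00253333 s; RTT = 0.00506667 s.
Cycle = t_tx + RTT = 0.00509892 s.
Utilization = t_tx / cycle = 3.22581e-05/0.00509892 = 0.633 %.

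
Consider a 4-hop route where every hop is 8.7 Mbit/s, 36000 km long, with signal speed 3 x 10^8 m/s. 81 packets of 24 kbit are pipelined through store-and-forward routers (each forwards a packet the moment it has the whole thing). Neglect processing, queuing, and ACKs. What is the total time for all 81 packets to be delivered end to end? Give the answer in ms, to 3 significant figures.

Per-hop transmission t_tx = L/R = 24000/8700000 = 2.75862 ms.
Per-hop propagation t_prop = 36000000/300000000 = 120 ms.
Pipeline fill: first packet needs 4·t_tx to clear all hops; remaining 80 packets each add one t_tx.
Total = (4+81-1)·t_tx + 4·t_prop = 84·2.75862 + 4·120 = 712 ms.

712 ms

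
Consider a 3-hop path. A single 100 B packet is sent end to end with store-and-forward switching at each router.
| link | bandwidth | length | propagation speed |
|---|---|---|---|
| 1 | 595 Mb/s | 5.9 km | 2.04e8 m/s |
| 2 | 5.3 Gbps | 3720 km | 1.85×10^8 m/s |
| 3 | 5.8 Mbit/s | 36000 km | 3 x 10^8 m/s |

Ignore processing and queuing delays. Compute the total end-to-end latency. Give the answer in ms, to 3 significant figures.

L = 100 × 8 = 800 bits.
Transmission delays (L/R per hop): 0.00134454, 0.000150943, 0.137931 ms; sum = 0.139427 ms.
Propagation delays (d/s per hop): 0.0289216, 20.1081, 120 ms; sum = 140.137 ms.
End-to-end = 140 ms.

140 ms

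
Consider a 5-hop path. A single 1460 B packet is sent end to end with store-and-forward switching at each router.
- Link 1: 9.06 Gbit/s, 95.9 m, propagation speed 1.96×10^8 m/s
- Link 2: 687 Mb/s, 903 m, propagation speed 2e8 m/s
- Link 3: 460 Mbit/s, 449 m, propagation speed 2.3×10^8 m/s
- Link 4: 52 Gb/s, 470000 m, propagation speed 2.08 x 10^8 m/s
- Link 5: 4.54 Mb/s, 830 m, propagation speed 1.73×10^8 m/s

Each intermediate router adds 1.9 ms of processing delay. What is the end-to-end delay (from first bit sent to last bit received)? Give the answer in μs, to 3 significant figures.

12500 μs

L = 1460 × 8 = 11680 bits.
Transmission delays (L/R per hop): 1.28918, 17.0015, 25.3913, 0.224615, 2572.69 μs; sum = 2616.59 μs.
Propagation delays (d/s per hop): 0.489286, 4.515, 1.95217, 2259.62, 4.79769 μs; sum = 2271.37 μs.
Processing at 4 router(s): 4 × 1.9 ms = 7600 μs.
End-to-end = 12500 μs.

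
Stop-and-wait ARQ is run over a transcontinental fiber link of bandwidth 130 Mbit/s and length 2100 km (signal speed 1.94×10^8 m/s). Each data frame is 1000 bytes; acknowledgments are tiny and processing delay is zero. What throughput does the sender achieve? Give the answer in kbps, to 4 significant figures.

t_tx = L/R = 8000/130000000 = 6.15385e-05 s.
t_prop = 2100000/194000000 = 0.0108247 s; RTT = 0.0216495 s.
Cycle = t_tx + RTT = 0.021711 s.
Throughput = L / cycle = 8000 / 0.021711 = 368.5 kbps.

368.5 kbps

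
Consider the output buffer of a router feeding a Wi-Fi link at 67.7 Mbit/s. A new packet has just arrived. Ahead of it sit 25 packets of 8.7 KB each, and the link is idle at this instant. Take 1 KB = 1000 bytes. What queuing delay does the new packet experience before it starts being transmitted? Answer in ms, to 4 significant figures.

Each queued packet: L/R = 69600/67700000 = 1.02806 ms.
25 queued → 25.7016 ms.
Queuing delay = 25.70 ms.

25.70 ms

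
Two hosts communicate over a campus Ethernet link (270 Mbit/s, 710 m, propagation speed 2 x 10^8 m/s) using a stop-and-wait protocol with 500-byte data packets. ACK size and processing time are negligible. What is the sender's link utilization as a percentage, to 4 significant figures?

t_tx = L/R = 4000/270000000 = 1.48148e-05 s.
t_prop = 710/200000000 = 3.55e-06 s; RTT = 7.1e-06 s.
Cycle = t_tx + RTT = 2.19148e-05 s.
Utilization = t_tx / cycle = 1.48148e-05/2.19148e-05 = 67.60 %.

67.60 %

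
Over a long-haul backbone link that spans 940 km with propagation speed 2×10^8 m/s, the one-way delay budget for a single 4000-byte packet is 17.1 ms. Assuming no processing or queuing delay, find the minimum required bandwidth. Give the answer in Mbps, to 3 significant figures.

2.58 Mbps

L = 32000 bits.
Propagation delay = 940000 / 200000000 = 4.7 ms.
Transmission budget = 17.1 − 4.7 = 12.4 ms.
R ≥ L / t_tx = 32000 bits / 0.0124 s = 2.58 Mbps.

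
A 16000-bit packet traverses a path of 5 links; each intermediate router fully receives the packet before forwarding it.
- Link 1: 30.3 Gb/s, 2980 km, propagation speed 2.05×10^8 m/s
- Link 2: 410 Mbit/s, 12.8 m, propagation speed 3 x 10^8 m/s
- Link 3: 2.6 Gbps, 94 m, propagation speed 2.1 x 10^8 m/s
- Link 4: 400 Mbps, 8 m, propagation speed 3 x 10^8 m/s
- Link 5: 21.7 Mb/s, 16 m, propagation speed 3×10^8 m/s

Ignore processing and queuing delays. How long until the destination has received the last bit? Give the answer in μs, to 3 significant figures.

Transmission delays (L/R per hop): 0.528053, 39.0244, 6.15385, 40, 737.327 μs; sum = 823.033 μs.
Propagation delays (d/s per hop): 14536.6, 0.0426667, 0.447619, 0.0266667, 0.0533333 μs; sum = 14537.2 μs.
End-to-end = 15400 μs.

15400 μs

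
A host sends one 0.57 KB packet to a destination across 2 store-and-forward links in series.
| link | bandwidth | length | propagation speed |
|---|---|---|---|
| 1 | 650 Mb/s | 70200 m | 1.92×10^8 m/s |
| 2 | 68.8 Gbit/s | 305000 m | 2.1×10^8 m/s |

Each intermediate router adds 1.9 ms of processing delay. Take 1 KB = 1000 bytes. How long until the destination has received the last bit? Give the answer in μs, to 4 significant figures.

L = 4560 bits.
Transmission delays (L/R per hop): 7.01538, 0.0662791 μs; sum = 7.08166 μs.
Propagation delays (d/s per hop): 365.625, 1452.38 μs; sum = 1818.01 μs.
Processing at 1 router(s): 1 × 1.9 ms = 1900 μs.
End-to-end = 3725 μs.

3725 μs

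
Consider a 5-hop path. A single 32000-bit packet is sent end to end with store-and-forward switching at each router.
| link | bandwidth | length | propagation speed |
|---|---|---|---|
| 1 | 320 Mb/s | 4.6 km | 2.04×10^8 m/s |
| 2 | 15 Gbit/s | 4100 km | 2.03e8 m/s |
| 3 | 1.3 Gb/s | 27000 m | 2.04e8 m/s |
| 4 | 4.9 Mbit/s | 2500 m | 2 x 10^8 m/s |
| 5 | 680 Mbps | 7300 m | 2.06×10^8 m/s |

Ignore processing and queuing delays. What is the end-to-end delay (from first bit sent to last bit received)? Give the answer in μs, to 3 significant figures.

Transmission delays (L/R per hop): 100, 2.13333, 24.6154, 6530.61, 47.0588 μs; sum = 6704.42 μs.
Propagation delays (d/s per hop): 22.549, 20197, 132.353, 12.5, 35.4369 μs; sum = 20399.9 μs.
End-to-end = 27100 μs.

27100 μs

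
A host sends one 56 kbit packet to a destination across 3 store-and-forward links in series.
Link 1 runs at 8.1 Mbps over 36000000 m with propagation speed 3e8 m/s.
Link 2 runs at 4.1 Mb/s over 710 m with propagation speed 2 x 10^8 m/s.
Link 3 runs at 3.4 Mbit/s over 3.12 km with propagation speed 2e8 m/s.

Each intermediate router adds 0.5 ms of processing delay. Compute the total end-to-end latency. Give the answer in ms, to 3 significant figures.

L = 56000 bits.
Transmission delays (L/R per hop): 6.91358, 13.6585, 16.4706 ms; sum = 37.0427 ms.
Propagation delays (d/s per hop): 120, 0.00355, 0.0156 ms; sum = 120.019 ms.
Processing at 2 router(s): 2 × 0.5 ms = 1 ms.
End-to-end = 158 ms.

158 ms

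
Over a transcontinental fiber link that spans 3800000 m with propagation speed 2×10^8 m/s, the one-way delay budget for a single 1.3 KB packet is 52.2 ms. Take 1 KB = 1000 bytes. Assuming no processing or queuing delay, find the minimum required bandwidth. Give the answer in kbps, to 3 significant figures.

L = 10400 bits.
Propagation delay = 3800000 / 200000000 = 19 ms.
Transmission budget = 52.2 − 19 = 33.2 ms.
R ≥ L / t_tx = 10400 bits / 0.0332 s = 313 kbps.

313 kbps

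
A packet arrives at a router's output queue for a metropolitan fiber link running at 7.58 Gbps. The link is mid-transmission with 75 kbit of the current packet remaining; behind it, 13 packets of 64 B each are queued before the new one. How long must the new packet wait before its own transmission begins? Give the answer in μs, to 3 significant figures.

10.8 μs

Each queued packet: L/R = 512/7580000000 = 0.0675462 μs.
13 queued → 0.8781 μs.
Plus remaining 75000 bits of current packet: 9.89446 μs.
Queuing delay = 10.8 μs.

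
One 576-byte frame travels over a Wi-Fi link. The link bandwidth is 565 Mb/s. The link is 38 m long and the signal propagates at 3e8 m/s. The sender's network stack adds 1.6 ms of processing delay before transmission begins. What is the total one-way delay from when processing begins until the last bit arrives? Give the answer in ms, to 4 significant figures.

1.608 ms

L = 576 × 8 = 4608 bits.
Transmission delay = L/R = 4608 / 565000000 = 0.00815575 ms.
Propagation delay = d/s = 38 m / 300000000 m/s = 0.000126667 ms.
Plus processing delay 1.6 ms = 1.6 ms.
Total = 1.608 ms.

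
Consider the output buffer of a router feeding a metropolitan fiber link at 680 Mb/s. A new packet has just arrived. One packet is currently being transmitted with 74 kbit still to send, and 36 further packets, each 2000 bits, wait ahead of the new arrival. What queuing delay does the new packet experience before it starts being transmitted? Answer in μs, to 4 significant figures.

Each queued packet: L/R = 2000/680000000 = 2.94118 μs.
36 queued → 105.882 μs.
Plus remaining 74000 bits of current packet: 108.824 μs.
Queuing delay = 214.7 μs.

214.7 μs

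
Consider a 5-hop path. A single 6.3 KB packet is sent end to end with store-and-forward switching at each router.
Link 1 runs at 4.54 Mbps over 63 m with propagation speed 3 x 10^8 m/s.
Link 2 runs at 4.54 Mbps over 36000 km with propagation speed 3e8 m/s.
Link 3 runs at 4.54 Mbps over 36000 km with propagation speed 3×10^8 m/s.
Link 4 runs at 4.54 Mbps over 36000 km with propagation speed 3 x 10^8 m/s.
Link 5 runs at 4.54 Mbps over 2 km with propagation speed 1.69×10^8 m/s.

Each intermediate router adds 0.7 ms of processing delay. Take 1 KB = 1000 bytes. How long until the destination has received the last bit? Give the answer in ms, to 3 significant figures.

418 ms

L = 50400 bits.
Transmission delay per hop = L/R = 50400/4540000 = 11.1013 ms; 5 hops → 55.5066 ms.
Propagation delays (d/s per hop): 0.00021, 120, 120, 120, 0.0118343 ms; sum = 360.012 ms.
Processing at 4 router(s): 4 × 0.7 ms = 2.8 ms.
End-to-end = 418 ms.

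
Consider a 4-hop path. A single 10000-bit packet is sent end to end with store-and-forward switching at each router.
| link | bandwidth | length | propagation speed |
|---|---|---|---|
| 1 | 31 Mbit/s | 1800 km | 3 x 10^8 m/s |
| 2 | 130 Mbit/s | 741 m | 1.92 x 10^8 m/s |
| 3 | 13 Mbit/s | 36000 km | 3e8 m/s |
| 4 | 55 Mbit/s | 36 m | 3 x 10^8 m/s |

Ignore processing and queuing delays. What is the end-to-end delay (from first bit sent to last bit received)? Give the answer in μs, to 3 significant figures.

127000 μs

Transmission delays (L/R per hop): 322.581, 76.9231, 769.231, 181.818 μs; sum = 1350.55 μs.
Propagation delays (d/s per hop): 6000, 3.85938, 120000, 0.12 μs; sum = 126004 μs.
End-to-end = 127000 μs.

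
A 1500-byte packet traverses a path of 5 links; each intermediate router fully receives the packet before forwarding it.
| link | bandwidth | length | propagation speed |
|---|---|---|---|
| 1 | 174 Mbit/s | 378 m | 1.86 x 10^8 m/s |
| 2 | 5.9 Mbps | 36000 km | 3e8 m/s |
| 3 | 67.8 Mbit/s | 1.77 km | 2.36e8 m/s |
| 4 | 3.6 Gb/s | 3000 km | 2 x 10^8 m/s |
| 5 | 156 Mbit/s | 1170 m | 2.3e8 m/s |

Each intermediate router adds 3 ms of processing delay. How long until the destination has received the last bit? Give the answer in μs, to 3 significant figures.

L = 1500 × 8 = 12000 bits.
Transmission delays (L/R per hop): 68.9655, 2033.9, 176.991, 3.33333, 76.9231 μs; sum = 2360.11 μs.
Propagation delays (d/s per hop): 2.03226, 120000, 7.5, 15000, 5.08696 μs; sum = 135015 μs.
Processing at 4 router(s): 4 × 3 ms = 12000 μs.
End-to-end = 149000 μs.

149000 μs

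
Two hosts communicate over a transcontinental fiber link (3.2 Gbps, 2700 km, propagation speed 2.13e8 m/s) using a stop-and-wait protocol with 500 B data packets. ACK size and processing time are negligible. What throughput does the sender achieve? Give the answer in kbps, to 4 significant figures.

t_tx = L/R = 4000/3200000000 = 1.25e-06 s.
t_prop = 2700000/213000000 = 0.0126761 s; RTT = 0.0253521 s.
Cycle = t_tx + RTT = 0.0253534 s.
Throughput = L / cycle = 4000 / 0.0253534 = 157.8 kbps.

157.8 kbps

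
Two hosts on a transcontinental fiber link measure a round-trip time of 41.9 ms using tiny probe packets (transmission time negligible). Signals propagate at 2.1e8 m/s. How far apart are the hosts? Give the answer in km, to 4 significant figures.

4400 km

One-way propagation = RTT/2 = 20.95 ms.
d = s × t = 210000000 × 0.02095 = 4400 km.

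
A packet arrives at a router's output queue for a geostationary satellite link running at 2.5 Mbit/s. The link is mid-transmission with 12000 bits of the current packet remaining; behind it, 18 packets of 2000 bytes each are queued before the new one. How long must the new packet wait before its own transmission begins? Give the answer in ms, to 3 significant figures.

Each queued packet: L/R = 16000/2500000 = 6.4 ms.
18 queued → 115.2 ms.
Plus remaining 12000 bits of current packet: 4.8 ms.
Queuing delay = 120 ms.

120 ms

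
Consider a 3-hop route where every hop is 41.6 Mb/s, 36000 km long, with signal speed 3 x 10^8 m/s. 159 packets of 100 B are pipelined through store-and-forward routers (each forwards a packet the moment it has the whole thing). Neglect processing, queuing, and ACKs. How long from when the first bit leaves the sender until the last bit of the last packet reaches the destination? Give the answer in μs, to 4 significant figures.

363100 μs

Per-hop transmission t_tx = L/R = 800/41600000 = 19.2308 μs.
Per-hop propagation t_prop = 36000000/300000000 = 120000 μs.
Pipeline fill: first packet needs 3·t_tx to clear all hops; remaining 158 packets each add one t_tx.
Total = (3+159-1)·t_tx + 3·t_prop = 161·19.2308 + 3·120000 = 363100 μs.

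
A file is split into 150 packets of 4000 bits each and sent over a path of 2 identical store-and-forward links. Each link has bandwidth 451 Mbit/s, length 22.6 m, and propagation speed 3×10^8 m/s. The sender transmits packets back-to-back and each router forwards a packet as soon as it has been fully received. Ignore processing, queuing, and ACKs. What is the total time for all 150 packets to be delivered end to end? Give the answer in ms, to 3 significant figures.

1.34 ms

Per-hop transmission t_tx = L/R = 4000/451000000 = 0.00886918 ms.
Per-hop propagation t_prop = 22.6/300000000 = 7.53333e-05 ms.
Pipeline fill: first packet needs 2·t_tx to clear all hops; remaining 149 packets each add one t_tx.
Total = (2+150-1)·t_tx + 2·t_prop = 151·0.00886918 + 2·7.53333e-05 = 1.34 ms.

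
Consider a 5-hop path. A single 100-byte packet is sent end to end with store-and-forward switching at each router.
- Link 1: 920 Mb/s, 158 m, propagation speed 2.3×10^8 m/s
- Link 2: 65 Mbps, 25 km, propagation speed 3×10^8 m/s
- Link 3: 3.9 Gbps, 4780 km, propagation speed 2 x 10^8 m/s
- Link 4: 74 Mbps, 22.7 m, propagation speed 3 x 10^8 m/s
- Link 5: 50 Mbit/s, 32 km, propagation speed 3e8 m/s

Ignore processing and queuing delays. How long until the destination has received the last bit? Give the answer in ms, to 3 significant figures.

L = 100 × 8 = 800 bits.
Transmission delays (L/R per hop): 0.000869565, 0.0123077, 0.000205128, 0.0108108, 0.016 ms; sum = 0.0401932 ms.
Propagation delays (d/s per hop): 0.000686957, 0.0833333, 23.9, 7.56667e-05, 0.106667 ms; sum = 24.0908 ms.
End-to-end = 24.1 ms.

24.1 ms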